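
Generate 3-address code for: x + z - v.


Break into single-operator statements:
t1 = x + z
t2 = t1 - v


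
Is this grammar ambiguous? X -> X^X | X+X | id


'id^id+id' has two parse trees (no precedence encoded between ^ and +)
Ambiguous


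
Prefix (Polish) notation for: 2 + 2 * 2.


'*' binds tighter: tree is (+ 2 (* 2 2))
Prefix: + 2 * 2 2


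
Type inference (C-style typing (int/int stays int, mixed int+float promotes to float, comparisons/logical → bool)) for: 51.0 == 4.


Operand types: float == int
Rule: comparison yields bool
Result type: bool


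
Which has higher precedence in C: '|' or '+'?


'+' is additive (level 9); '|' is bitwise OR (level 3)
Higher level binds tighter
'+' has higher precedence than '|'


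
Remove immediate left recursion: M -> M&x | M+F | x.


Left-recursive alternatives: M&x, M+F; non-recursive: x
Introduce M': M -> xM', M' -> &xM' | +FM' | ε


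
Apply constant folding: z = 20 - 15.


20 - 15 = 5 at compile time
Optimized: z = 5


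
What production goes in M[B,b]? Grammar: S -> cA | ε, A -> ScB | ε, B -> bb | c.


For [B, b]: 'b' ∈ FIRST(bb)
Entry: B -> bb


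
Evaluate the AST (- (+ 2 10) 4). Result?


Evaluate inner: (+ 2 10) = 12
Evaluate root: (- 12 4) = 8
Result: 8


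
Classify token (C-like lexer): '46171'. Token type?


Pattern: digits only
Type: INTEGER_LITERAL


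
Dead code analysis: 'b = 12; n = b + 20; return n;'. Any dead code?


b is read by n's definition; n is returned
No dead code


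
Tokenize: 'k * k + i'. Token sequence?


Scan left to right, longest-match per lexeme
Tokens: ID(k), OP(*), ID(k), OP(+), ID(i)


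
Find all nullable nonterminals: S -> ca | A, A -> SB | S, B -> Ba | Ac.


A nonterminal is nullable iff some alternative derives ε (directly, or every symbol in it is nullable)
Nullable: {}


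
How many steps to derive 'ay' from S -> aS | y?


Derivation: S => aS => ay
Steps: 2


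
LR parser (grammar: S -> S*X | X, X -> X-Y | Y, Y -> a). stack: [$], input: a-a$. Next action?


no handle on stack; shift 'a'
Action: shift


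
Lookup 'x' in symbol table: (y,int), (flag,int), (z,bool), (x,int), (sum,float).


Lookup 'x' → type int


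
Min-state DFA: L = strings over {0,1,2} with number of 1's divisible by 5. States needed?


Track (count of 1) mod 5: states 0..4, accept at 0
Minimal DFA: 5 states


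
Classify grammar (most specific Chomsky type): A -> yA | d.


Right-linear: every RHS is a terminal or a terminal followed by one nonterminal
Classification: Type 3 (Regular)


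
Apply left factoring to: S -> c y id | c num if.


Common prefix: 'c'
Factored: S -> c S', S' -> y id | num if


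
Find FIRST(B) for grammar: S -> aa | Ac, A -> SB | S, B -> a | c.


Per alternative of B: FIRST(a) = {a}; FIRST(c) = {c}
FIRST(B) = {a, c}


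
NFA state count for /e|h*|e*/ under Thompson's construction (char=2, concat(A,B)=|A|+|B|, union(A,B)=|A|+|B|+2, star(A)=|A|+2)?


Syntax tree has 3 char leaf(s), 2 union(s), 2 star(s)
chars contribute 3×2 = 6; each union adds +2; each star adds +2
Total: 6 + 4 + 4 = 14 states


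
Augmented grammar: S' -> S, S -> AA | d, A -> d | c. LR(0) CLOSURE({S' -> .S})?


Start: S' -> .S
For each item with dot before a nonterminal B, add B -> .γ for every B-production
Closure: [S' -> .S, S -> .AA, S -> .d, A -> .d, A -> .c]


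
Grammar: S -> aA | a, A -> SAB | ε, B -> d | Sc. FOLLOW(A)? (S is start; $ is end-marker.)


$ ∈ FOLLOW(S). For each A -> αBβ: add FIRST(β)\{ε} to FOLLOW(B); if β nullable, add FOLLOW(A).
FOLLOW(A) = {$, a, c, d}


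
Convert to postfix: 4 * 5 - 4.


Left to right (same or higher precedence on left)
Postfix: 4 5 * 4 -


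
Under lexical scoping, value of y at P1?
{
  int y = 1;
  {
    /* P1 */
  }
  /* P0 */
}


P1's block does not declare y; resolves to the enclosing declaration at depth 0
y = 1


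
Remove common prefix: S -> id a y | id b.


Common prefix: 'id'
Factored: S -> id S', S' -> a y | b


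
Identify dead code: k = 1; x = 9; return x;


k is assigned but never read
Dead: 'k = 1'


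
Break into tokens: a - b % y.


Scan left to right, longest-match per lexeme
Tokens: ID(a), OP(-), ID(b), OP(%), ID(y)


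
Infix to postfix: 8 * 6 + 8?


Left to right (same or higher precedence on left)
Postfix: 8 6 * 8 +


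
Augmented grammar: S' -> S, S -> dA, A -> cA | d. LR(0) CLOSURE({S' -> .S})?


Start: S' -> .S
For each item with dot before a nonterminal B, add B -> .γ for every B-production
Closure: [S' -> .S, S -> .dA]


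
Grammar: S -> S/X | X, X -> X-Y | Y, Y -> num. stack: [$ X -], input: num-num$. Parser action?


no handle; shift 'num'
Action: shift


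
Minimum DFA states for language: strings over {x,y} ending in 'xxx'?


Track the longest suffix of input matching a prefix of 'xxx': 4 classes (prefixes of length 0..3)
Minimal DFA: 4 states


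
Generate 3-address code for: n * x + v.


Break into single-operator statements:
t1 = n * x
t2 = t1 + v


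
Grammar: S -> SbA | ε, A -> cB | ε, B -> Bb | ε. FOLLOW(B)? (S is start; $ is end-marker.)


$ ∈ FOLLOW(S). For each A -> αBβ: add FIRST(β)\{ε} to FOLLOW(B); if β nullable, add FOLLOW(A).
FOLLOW(B) = {$, b}


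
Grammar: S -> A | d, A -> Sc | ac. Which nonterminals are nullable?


A nonterminal is nullable iff some alternative derives ε (directly, or every symbol in it is nullable)
Nullable: {}


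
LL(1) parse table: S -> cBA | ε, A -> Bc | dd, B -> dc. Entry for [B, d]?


For [B, d]: 'd' ∈ FIRST(dc)
Entry: B -> dc


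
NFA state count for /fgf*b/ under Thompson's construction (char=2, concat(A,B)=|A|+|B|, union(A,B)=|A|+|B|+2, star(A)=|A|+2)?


Syntax tree has 4 char leaf(s), 0 union(s), 1 star(s)
chars contribute 4×2 = 8; each union adds +2; each star adds +2
Total: 8 + 0 + 2 = 10 states


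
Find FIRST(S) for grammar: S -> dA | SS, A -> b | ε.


Per alternative of S: FIRST(dA) = {d}; FIRST(SS) = {d}
FIRST(S) = {d}


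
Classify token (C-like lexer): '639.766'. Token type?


Pattern: digits with a decimal point
Type: FLOAT_LITERAL


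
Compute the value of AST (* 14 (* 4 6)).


Evaluate inner: (* 4 6) = 24
Evaluate root: (* 14 24) = 336
Result: 336


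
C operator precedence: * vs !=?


'*' is multiplicative (level 10); '!=' is equality (level 6)
Higher level binds tighter
'*' has higher precedence than '!='


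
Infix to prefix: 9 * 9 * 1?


left-to-right (same/higher precedence on left): tree is (* (* 9 9) 1)
Prefix: * * 9 9 1


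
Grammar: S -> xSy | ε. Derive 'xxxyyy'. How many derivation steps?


Derivation: S => xSy => xxSyy => xxxSyyy => xxxyyy
Steps: 4


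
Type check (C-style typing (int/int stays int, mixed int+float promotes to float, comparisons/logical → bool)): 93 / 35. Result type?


Operand types: int / int
Rule: mixed int/float promotes to float; int/int stays int
Result type: int


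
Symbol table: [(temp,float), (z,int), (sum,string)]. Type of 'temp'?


Lookup 'temp' → type float


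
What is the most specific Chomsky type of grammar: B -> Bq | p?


Left-linear: every RHS is a terminal or one nonterminal followed by a terminal
Classification: Type 3 (Regular)


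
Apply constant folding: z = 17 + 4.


17 + 4 = 21 at compile time
Optimized: z = 21


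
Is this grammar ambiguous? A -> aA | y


right-linear, alternatives start with distinct terminals 'a' vs 'y': unique leftmost derivation
Unambiguous


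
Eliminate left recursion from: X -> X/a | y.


Left-recursive alternatives: X/a; non-recursive: y
Introduce X': X -> yX', X' -> /aX' | ε


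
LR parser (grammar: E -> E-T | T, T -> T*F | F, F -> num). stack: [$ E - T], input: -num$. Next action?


handle 'E-T' on top; lookahead ∈ FOLLOW(E) = {-, $}
Action: reduce (E -> E-T)


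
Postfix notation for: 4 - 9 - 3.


Left to right (same or higher precedence on left)
Postfix: 4 9 - 3 -


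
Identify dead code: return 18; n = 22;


statement follows a return and is unreachable
Dead: 'n = 22'


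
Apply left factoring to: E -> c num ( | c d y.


Common prefix: 'c'
Factored: E -> c E', E' -> num ( | d y


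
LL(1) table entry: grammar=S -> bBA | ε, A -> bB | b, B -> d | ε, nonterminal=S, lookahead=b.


For [S, b]: 'b' ∈ FIRST(bBA)
Entry: S -> bBA


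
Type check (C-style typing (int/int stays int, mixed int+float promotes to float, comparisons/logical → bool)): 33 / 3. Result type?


Operand types: int / int
Rule: mixed int/float promotes to float; int/int stays int
Result type: int


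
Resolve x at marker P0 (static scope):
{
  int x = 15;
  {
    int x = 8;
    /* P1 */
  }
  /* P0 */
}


x declared in the same block as P0
x = 15


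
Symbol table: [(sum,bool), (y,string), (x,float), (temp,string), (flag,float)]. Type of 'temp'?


Lookup 'temp' → type string


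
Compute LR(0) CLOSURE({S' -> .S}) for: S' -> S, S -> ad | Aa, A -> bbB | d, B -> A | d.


Start: S' -> .S
For each item with dot before a nonterminal B, add B -> .γ for every B-production
Closure: [S' -> .S, S -> .ad, S -> .Aa, A -> .bbB, A -> .d]


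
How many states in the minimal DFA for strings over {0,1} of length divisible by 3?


Track length mod 3: states 0..2, accept at 0
Minimal DFA: 3 states


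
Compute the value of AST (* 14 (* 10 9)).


Evaluate inner: (* 10 9) = 90
Evaluate root: (* 14 90) = 1260
Result: 1260


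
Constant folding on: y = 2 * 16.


2 * 16 = 32 at compile time
Optimized: y = 32


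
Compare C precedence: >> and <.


'>>' is shift (level 8); '<' is relational (level 7)
Higher level binds tighter
'>>' has higher precedence than '<'


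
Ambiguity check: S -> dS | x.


right-linear, alternatives start with distinct terminals 'd' vs 'x': unique leftmost derivation
Unambiguous


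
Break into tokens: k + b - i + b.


Scan left to right, longest-match per lexeme
Tokens: ID(k), OP(+), ID(b), OP(-), ID(i), OP(+), ID(b)


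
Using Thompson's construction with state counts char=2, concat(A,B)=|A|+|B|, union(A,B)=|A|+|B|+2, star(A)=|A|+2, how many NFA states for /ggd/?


Syntax tree has 3 char leaf(s), 0 union(s), 0 star(s)
chars contribute 3×2 = 6; each union adds +2; each star adds +2
Total: 6 + 0 + 0 = 6 states


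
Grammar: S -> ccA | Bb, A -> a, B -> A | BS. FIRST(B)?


Per alternative of B: FIRST(A) = {a}; FIRST(BS) = {a}
FIRST(B) = {a}


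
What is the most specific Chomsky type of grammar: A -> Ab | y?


Left-linear: every RHS is a terminal or one nonterminal followed by a terminal
Classification: Type 3 (Regular)


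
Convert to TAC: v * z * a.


Break into single-operator statements:
t1 = v * z
t2 = t1 * a


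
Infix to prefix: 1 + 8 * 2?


'*' binds tighter: tree is (+ 1 (* 8 2))
Prefix: + 1 * 8 2


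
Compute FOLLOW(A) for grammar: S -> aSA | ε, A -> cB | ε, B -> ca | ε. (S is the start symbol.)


$ ∈ FOLLOW(S). For each A -> αBβ: add FIRST(β)\{ε} to FOLLOW(B); if β nullable, add FOLLOW(A).
FOLLOW(A) = {$, c}


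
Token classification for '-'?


Pattern: operator symbol
Type: OPERATOR


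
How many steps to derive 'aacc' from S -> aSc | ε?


Derivation: S => aSc => aaScc => aacc
Steps: 3


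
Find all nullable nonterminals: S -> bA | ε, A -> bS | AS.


A nonterminal is nullable iff some alternative derives ε (directly, or every symbol in it is nullable)
Nullable: {S}


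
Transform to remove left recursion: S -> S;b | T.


Left-recursive alternatives: S;b; non-recursive: T
Introduce S': S -> TS', S' -> ;bS' | ε


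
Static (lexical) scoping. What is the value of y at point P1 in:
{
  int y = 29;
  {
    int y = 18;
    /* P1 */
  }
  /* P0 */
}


y declared in the same block as P1
y = 18


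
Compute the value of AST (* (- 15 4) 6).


Evaluate inner: (- 15 4) = 11
Evaluate root: (* 11 6) = 66
Result: 66


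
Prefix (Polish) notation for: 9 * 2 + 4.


left-to-right (same/higher precedence on left): tree is (+ (* 9 2) 4)
Prefix: + * 9 2 4


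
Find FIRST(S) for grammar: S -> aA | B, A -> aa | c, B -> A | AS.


Per alternative of S: FIRST(aA) = {a}; FIRST(B) = {a, c}
FIRST(S) = {a, c}


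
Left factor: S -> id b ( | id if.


Common prefix: 'id'
Factored: S -> id S', S' -> b ( | if


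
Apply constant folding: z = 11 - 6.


11 - 6 = 5 at compile time
Optimized: z = 5


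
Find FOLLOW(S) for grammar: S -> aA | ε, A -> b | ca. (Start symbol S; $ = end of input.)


$ ∈ FOLLOW(S). For each A -> αBβ: add FIRST(β)\{ε} to FOLLOW(B); if β nullable, add FOLLOW(A).
FOLLOW(S) = {$}


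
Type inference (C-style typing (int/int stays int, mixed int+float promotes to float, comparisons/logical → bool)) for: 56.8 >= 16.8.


Operand types: float >= float
Rule: comparison yields bool
Result type: bool


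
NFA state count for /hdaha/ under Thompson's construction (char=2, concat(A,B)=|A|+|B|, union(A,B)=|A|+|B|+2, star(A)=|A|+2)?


Syntax tree has 5 char leaf(s), 0 union(s), 0 star(s)
chars contribute 5×2 = 10; each union adds +2; each star adds +2
Total: 10 + 0 + 0 = 10 states


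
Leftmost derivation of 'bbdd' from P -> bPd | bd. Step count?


Derivation: P => bPd => bbdd
Steps: 2


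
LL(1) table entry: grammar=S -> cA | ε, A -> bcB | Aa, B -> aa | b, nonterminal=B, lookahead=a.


For [B, a]: 'a' ∈ FIRST(aa)
Entry: B -> aa


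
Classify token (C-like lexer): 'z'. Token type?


Pattern: letter/underscore followed by alphanumerics, not a keyword
Type: IDENTIFIER


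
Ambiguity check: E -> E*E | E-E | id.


'id*id-id' has two parse trees (no precedence encoded between * and -)
Ambiguous


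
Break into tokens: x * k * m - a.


Scan left to right, longest-match per lexeme
Tokens: ID(x), OP(*), ID(k), OP(*), ID(m), OP(-), ID(a)


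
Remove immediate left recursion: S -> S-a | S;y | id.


Left-recursive alternatives: S-a, S;y; non-recursive: id
Introduce S': S -> idS', S' -> -aS' | ;yS' | ε


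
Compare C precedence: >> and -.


'-' is additive (level 9); '>>' is shift (level 8)
Higher level binds tighter
'-' has higher precedence than '>>'


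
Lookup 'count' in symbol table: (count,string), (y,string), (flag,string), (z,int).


Lookup 'count' → type string


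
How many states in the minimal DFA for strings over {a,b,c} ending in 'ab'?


Track the longest suffix of input matching a prefix of 'ab': 3 classes (prefixes of length 0..2)
Minimal DFA: 3 states


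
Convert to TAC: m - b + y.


Break into single-operator statements:
t1 = m - b
t2 = t1 + y


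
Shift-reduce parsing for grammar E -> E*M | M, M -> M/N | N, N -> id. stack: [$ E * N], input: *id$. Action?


'N' (not preceded by M/) is the handle for M -> N
Action: reduce (M -> N)


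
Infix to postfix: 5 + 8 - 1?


Left to right (same or higher precedence on left)
Postfix: 5 8 + 1 -


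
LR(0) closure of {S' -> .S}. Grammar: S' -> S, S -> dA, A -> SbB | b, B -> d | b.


Start: S' -> .S
For each item with dot before a nonterminal B, add B -> .γ for every B-production
Closure: [S' -> .S, S -> .dA]


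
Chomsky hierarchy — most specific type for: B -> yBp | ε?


Single nonterminal LHS, but y^n p^n is not regular
Classification: Type 2 (Context-Free)


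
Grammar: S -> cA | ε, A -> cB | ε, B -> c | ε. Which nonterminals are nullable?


A nonterminal is nullable iff some alternative derives ε (directly, or every symbol in it is nullable)
Nullable: {A, B, S}


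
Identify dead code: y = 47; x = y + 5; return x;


y is read by x's definition; x is returned
No dead code


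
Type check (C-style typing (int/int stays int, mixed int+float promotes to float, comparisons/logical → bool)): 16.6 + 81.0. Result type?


Operand types: float + float
Rule: mixed int/float promotes to float; int/int stays int
Result type: float


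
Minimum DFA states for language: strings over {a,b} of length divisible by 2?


Track length mod 2: states 0..1, accept at 0
Minimal DFA: 2 states


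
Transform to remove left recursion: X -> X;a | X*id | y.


Left-recursive alternatives: X;a, X*id; non-recursive: y
Introduce X': X -> yX', X' -> ;aX' | *idX' | ε


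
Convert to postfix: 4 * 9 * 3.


Left to right (same or higher precedence on left)
Postfix: 4 9 * 3 *


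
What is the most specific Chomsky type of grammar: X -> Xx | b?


Left-linear: every RHS is a terminal or one nonterminal followed by a terminal
Classification: Type 3 (Regular)


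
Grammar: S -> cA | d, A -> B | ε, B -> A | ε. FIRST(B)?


Per alternative of B: FIRST(A) = {ε}; FIRST(ε) = {ε}
FIRST(B) = {ε}


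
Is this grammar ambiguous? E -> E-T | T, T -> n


precedence layered via separate nonterminal T: deterministic
Unambiguous


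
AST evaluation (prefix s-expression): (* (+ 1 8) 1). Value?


Evaluate inner: (+ 1 8) = 9
Evaluate root: (* 9 1) = 9
Result: 9


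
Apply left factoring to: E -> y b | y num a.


Common prefix: 'y'
Factored: E -> y E', E' -> b | num a


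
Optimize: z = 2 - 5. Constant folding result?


2 - 5 = -3 at compile time
Optimized: z = -3


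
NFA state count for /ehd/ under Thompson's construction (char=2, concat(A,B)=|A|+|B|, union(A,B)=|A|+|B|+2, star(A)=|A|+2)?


Syntax tree has 3 char leaf(s), 0 union(s), 0 star(s)
chars contribute 3×2 = 6; each union adds +2; each star adds +2
Total: 6 + 0 + 0 = 6 states


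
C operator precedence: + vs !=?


'+' is additive (level 9); '!=' is equality (level 6)
Higher level binds tighter
'+' has higher precedence than '!='


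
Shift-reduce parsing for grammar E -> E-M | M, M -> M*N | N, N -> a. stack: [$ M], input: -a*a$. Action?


lookahead ∉ {*} so M won't extend; reduce E -> M
Action: reduce (E -> M)


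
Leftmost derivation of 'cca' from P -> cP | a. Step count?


Derivation: P => cP => ccP => cca
Steps: 3


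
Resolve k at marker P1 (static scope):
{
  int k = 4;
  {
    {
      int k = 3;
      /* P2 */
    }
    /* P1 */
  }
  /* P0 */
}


P1's block does not declare k; resolves to the enclosing declaration at depth 0
k = 4


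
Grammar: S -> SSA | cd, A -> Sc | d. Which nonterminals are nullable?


A nonterminal is nullable iff some alternative derives ε (directly, or every symbol in it is nullable)
Nullable: {}


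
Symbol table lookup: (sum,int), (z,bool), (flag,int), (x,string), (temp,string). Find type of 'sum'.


Lookup 'sum' → type int


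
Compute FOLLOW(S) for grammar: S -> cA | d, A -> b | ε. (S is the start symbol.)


$ ∈ FOLLOW(S). For each A -> αBβ: add FIRST(β)\{ε} to FOLLOW(B); if β nullable, add FOLLOW(A).
FOLLOW(S) = {$}


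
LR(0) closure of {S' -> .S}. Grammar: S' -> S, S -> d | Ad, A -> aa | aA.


Start: S' -> .S
For each item with dot before a nonterminal B, add B -> .γ for every B-production
Closure: [S' -> .S, S -> .d, S -> .Ad, A -> .aa, A -> .aA]


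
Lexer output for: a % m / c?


Scan left to right, longest-match per lexeme
Tokens: ID(a), OP(%), ID(m), OP(/), ID(c)


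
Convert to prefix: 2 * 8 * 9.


left-to-right (same/higher precedence on left): tree is (* (* 2 8) 9)
Prefix: * * 2 8 9


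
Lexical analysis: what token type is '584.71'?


Pattern: digits with a decimal point
Type: FLOAT_LITERAL


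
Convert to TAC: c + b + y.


Break into single-operator statements:
t1 = c + b
t2 = t1 + y


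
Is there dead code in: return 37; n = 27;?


statement follows a return and is unreachable
Dead: 'n = 27'


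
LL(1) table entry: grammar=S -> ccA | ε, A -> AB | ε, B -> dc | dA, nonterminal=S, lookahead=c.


For [S, c]: 'c' ∈ FIRST(ccA)
Entry: S -> ccA


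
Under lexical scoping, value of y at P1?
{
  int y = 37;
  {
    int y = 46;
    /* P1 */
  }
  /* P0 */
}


y declared in the same block as P1
y = 46


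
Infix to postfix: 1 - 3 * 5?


* has higher precedence, evaluate 3*5 first
Postfix: 1 3 5 * -


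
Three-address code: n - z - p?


Break into single-operator statements:
t1 = n - z
t2 = t1 - p


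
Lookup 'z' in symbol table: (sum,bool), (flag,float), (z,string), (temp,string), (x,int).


Lookup 'z' → type string


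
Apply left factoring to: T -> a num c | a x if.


Common prefix: 'a'
Factored: T -> a T', T' -> num c | x if


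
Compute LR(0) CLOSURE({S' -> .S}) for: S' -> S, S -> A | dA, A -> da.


Start: S' -> .S
For each item with dot before a nonterminal B, add B -> .γ for every B-production
Closure: [S' -> .S, S -> .A, S -> .dA, A -> .da]


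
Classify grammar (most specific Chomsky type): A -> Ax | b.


Left-linear: every RHS is a terminal or one nonterminal followed by a terminal
Classification: Type 3 (Regular)


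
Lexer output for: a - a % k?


Scan left to right, longest-match per lexeme
Tokens: ID(a), OP(-), ID(a), OP(%), ID(k)


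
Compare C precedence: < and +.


'+' is additive (level 9); '<' is relational (level 7)
Higher level binds tighter
'+' has higher precedence than '<'


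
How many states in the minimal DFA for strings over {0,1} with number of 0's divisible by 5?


Track (count of 0) mod 5: states 0..4, accept at 0
Minimal DFA: 5 states


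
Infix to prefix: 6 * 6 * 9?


left-to-right (same/higher precedence on left): tree is (* (* 6 6) 9)
Prefix: * * 6 6 9


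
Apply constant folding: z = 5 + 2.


5 + 2 = 7 at compile time
Optimized: z = 7


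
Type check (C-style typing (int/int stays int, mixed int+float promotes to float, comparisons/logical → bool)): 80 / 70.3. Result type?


Operand types: int / float
Rule: mixed int/float promotes to float; int/int stays int
Result type: float


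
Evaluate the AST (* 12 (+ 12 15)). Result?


Evaluate inner: (+ 12 15) = 27
Evaluate root: (* 12 27) = 324
Result: 324


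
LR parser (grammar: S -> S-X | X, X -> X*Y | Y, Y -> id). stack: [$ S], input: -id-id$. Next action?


shift '-' to continue S -> S-X
Action: shift


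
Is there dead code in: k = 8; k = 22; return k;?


first assignment to k is overwritten before any read
Dead: 'k = 8'


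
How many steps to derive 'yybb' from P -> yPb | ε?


Derivation: P => yPb => yyPbb => yybb
Steps: 3


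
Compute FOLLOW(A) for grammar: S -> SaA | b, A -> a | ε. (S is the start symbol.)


$ ∈ FOLLOW(S). For each A -> αBβ: add FIRST(β)\{ε} to FOLLOW(B); if β nullable, add FOLLOW(A).
FOLLOW(A) = {$, a}


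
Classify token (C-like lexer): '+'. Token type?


Pattern: operator symbol
Type: OPERATOR


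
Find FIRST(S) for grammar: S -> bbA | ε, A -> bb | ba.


Per alternative of S: FIRST(bbA) = {b}; FIRST(ε) = {ε}
FIRST(S) = {b, ε}


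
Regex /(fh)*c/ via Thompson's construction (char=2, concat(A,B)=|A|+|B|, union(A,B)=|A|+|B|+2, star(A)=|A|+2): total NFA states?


Syntax tree has 3 char leaf(s), 0 union(s), 1 star(s)
chars contribute 3×2 = 6; each union adds +2; each star adds +2
Total: 6 + 0 + 2 = 8 states


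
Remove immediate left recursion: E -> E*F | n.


Left-recursive alternatives: E*F; non-recursive: n
Introduce E': E -> nE', E' -> *FE' | ε


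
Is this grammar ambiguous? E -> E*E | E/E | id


'id*id/id' has two parse trees (no precedence encoded between * and /)
Ambiguous


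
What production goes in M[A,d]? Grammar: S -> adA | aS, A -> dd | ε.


For [A, d]: 'd' ∈ FIRST(dd)
Entry: A -> dd


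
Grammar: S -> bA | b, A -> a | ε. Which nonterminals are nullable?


A nonterminal is nullable iff some alternative derives ε (directly, or every symbol in it is nullable)
Nullable: {A}


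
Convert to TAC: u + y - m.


Break into single-operator statements:
t1 = u + y
t2 = t1 - m


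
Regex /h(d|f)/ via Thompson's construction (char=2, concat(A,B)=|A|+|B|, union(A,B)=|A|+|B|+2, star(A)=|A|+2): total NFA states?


Syntax tree has 3 char leaf(s), 1 union(s), 0 star(s)
chars contribute 3×2 = 6; each union adds +2; each star adds +2
Total: 6 + 2 + 0 = 8 states


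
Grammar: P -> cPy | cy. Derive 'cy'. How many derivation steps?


Derivation: P => cy
Steps: 1


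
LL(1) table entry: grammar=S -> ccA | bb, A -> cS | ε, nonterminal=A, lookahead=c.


For [A, c]: 'c' ∈ FIRST(cS)
Entry: A -> cS


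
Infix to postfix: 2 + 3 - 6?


Left to right (same or higher precedence on left)
Postfix: 2 3 + 6 -


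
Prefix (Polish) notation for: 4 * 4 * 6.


left-to-right (same/higher precedence on left): tree is (* (* 4 4) 6)
Prefix: * * 4 4 6


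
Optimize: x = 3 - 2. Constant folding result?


3 - 2 = 1 at compile time
Optimized: x = 1


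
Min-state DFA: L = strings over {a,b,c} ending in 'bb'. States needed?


Track the longest suffix of input matching a prefix of 'bb': 3 classes (prefixes of length 0..2)
Minimal DFA: 3 states


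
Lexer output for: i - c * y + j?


Scan left to right, longest-match per lexeme
Tokens: ID(i), OP(-), ID(c), OP(*), ID(y), OP(+), ID(j)


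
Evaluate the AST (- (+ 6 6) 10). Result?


Evaluate inner: (+ 6 6) = 12
Evaluate root: (- 12 10) = 2
Result: 2


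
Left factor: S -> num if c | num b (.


Common prefix: 'num'
Factored: S -> num S', S' -> if c | b (


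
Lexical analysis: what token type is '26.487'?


Pattern: digits with a decimal point
Type: FLOAT_LITERAL


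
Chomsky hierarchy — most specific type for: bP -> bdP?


LHS has context (more than one symbol) and |LHS| ≤ |RHS|
Classification: Type 1 (Context-Sensitive)


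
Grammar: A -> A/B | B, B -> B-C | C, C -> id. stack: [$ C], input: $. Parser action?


'C' (not preceded by B-) is the handle for B -> C
Action: reduce (B -> C)


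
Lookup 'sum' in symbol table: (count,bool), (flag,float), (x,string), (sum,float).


Lookup 'sum' → type float


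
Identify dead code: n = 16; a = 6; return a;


n is assigned but never read
Dead: 'n = 16'


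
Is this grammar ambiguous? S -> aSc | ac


balanced a^n…c^n: each string has a unique parse
Unambiguous


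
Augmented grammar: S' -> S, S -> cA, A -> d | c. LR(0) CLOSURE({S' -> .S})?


Start: S' -> .S
For each item with dot before a nonterminal B, add B -> .γ for every B-production
Closure: [S' -> .S, S -> .cA]


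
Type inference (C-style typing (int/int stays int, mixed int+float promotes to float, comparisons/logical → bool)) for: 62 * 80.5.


Operand types: int * float
Rule: mixed int/float promotes to float; int/int stays int
Result type: float


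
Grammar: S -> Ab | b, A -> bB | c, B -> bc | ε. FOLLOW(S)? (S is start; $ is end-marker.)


$ ∈ FOLLOW(S). For each A -> αBβ: add FIRST(β)\{ε} to FOLLOW(B); if β nullable, add FOLLOW(A).
FOLLOW(S) = {$}


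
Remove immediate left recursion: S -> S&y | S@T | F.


Left-recursive alternatives: S&y, S@T; non-recursive: F
Introduce S': S -> FS', S' -> &yS' | @TS' | ε


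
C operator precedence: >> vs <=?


'>>' is shift (level 8); '<=' is relational (level 7)
Higher level binds tighter
'>>' has higher precedence than '<='


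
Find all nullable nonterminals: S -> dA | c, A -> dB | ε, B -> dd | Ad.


A nonterminal is nullable iff some alternative derives ε (directly, or every symbol in it is nullable)
Nullable: {A}


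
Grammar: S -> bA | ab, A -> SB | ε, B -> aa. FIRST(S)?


Per alternative of S: FIRST(bA) = {b}; FIRST(ab) = {a}
FIRST(S) = {a, b}


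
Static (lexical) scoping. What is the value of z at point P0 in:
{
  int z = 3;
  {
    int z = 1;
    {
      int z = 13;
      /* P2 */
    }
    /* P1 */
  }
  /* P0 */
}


z declared in the same block as P0
z = 3


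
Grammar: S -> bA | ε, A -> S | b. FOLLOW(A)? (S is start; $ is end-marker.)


$ ∈ FOLLOW(S). For each A -> αBβ: add FIRST(β)\{ε} to FOLLOW(B); if β nullable, add FOLLOW(A).
FOLLOW(A) = {$}


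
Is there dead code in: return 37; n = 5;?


statement follows a return and is unreachable
Dead: 'n = 5'


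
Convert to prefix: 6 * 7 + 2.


left-to-right (same/higher precedence on left): tree is (+ (* 6 7) 2)
Prefix: + * 6 7 2


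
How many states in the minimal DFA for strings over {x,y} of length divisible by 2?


Track length mod 2: states 0..1, accept at 0
Minimal DFA: 2 states


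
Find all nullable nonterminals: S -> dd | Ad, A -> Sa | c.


A nonterminal is nullable iff some alternative derives ε (directly, or every symbol in it is nullable)
Nullable: {}


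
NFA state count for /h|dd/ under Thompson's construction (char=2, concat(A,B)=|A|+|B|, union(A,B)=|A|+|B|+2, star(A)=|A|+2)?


Syntax tree has 3 char leaf(s), 1 union(s), 0 star(s)
chars contribute 3×2 = 6; each union adds +2; each star adds +2
Total: 6 + 2 + 0 = 8 states


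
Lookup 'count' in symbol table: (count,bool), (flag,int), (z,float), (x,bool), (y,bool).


Lookup 'count' → type bool


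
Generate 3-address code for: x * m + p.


Break into single-operator statements:
t1 = x * m
t2 = t1 + p


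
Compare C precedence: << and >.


'<<' is shift (level 8); '>' is relational (level 7)
Higher level binds tighter
'<<' has higher precedence than '>'


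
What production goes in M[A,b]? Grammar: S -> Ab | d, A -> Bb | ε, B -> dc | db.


For [A, b]: ε is nullable and 'b' ∈ FOLLOW(A)
Entry: A -> ε


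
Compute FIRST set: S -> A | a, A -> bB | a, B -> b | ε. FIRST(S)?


Per alternative of S: FIRST(A) = {a, b}; FIRST(a) = {a}
FIRST(S) = {a, b}


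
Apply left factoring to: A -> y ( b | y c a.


Common prefix: 'y'
Factored: A -> y A', A' -> ( b | c a


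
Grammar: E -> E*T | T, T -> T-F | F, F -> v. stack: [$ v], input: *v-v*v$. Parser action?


'v' on top is the handle for F -> v
Action: reduce (F -> v)


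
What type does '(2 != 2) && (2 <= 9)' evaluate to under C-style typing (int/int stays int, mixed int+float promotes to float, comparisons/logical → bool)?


Operand types: bool && bool
Rule: logical operators take bool operands and yield bool
Result type: bool


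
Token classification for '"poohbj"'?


Pattern: double-quoted sequence
Type: STRING_LITERAL


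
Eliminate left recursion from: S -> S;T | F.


Left-recursive alternatives: S;T; non-recursive: F
Introduce S': S -> FS', S' -> ;TS' | ε


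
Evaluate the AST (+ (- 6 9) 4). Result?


Evaluate inner: (- 6 9) = -3
Evaluate root: (+ -3 4) = 1
Result: 1


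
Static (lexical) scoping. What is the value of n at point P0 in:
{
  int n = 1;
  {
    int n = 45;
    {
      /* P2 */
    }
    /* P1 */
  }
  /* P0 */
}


n declared in the same block as P0
n = 1


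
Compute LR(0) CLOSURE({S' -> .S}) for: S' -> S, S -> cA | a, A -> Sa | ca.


Start: S' -> .S
For each item with dot before a nonterminal B, add B -> .γ for every B-production
Closure: [S' -> .S, S -> .cA, S -> .a]


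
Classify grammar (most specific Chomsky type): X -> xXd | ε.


Single nonterminal LHS, but x^n d^n is not regular
Classification: Type 2 (Context-Free)


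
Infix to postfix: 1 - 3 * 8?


* has higher precedence, evaluate 3*8 first
Postfix: 1 3 8 * -


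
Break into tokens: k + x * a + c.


Scan left to right, longest-match per lexeme
Tokens: ID(k), OP(+), ID(x), OP(*), ID(a), OP(+), ID(c)


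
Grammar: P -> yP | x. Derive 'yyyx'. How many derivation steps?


Derivation: P => yP => yyP => yyyP => yyyx
Steps: 4


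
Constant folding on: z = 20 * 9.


20 * 9 = 180 at compile time
Optimized: z = 180


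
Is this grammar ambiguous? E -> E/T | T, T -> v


precedence layered via separate nonterminal T: deterministic
Unambiguous


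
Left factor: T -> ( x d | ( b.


Common prefix: '('
Factored: T -> ( T', T' -> x d | b


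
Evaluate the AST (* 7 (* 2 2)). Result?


Evaluate inner: (* 2 2) = 4
Evaluate root: (* 7 4) = 28
Result: 28


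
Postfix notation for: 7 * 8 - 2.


Left to right (same or higher precedence on left)
Postfix: 7 8 * 2 -


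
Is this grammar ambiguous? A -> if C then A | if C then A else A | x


dangling else: 'if C then if C then x else x' parses two ways
Ambiguous


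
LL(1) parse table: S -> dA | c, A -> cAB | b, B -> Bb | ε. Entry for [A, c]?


For [A, c]: 'c' ∈ FIRST(cAB)
Entry: A -> cAB


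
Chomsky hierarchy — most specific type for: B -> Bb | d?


Left-linear: every RHS is a terminal or one nonterminal followed by a terminal
Classification: Type 3 (Regular)


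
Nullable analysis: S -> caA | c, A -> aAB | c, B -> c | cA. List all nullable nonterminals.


A nonterminal is nullable iff some alternative derives ε (directly, or every symbol in it is nullable)
Nullable: {}


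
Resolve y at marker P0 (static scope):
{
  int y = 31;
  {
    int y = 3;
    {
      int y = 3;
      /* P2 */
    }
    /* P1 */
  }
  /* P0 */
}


y declared in the same block as P0
y = 31


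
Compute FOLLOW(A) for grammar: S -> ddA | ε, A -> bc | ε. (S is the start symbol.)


$ ∈ FOLLOW(S). For each A -> αBβ: add FIRST(β)\{ε} to FOLLOW(B); if β nullable, add FOLLOW(A).
FOLLOW(A) = {$}


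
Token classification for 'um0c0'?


Pattern: letter/underscore followed by alphanumerics, not a keyword
Type: IDENTIFIER


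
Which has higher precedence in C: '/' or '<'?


'/' is multiplicative (level 10); '<' is relational (level 7)
Higher level binds tighter
'/' has higher precedence than '<'


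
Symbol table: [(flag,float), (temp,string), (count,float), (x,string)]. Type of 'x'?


Lookup 'x' → type string


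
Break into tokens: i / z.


Scan left to right, longest-match per lexeme
Tokens: ID(i), OP(/), ID(z)


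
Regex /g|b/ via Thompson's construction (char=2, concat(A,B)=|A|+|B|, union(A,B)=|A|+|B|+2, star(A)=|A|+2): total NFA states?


Syntax tree has 2 char leaf(s), 1 union(s), 0 star(s)
chars contribute 2×2 = 4; each union adds +2; each star adds +2
Total: 4 + 2 + 0 = 6 states


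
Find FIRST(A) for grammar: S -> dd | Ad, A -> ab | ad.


Per alternative of A: FIRST(ab) = {a}; FIRST(ad) = {a}
FIRST(A) = {a}


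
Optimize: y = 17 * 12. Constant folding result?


17 * 12 = 204 at compile time
Optimized: y = 204


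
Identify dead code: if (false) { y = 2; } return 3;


condition is constant false, so the whole block is unreachable
Dead: 'if (false) { y = 2; }'


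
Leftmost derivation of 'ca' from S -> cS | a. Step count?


Derivation: S => cS => ca
Steps: 2


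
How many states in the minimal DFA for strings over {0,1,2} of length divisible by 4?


Track length mod 4: states 0..3, accept at 0
Minimal DFA: 4 states


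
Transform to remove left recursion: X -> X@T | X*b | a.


Left-recursive alternatives: X@T, X*b; non-recursive: a
Introduce X': X -> aX', X' -> @TX' | *bX' | ε


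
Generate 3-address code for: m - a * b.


Break into single-operator statements:
t1 = a * b
t2 = m - t1


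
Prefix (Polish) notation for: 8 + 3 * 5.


'*' binds tighter: tree is (+ 8 (* 3 5))
Prefix: + 8 * 3 5


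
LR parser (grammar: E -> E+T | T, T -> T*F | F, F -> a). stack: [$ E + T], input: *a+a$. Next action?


'*' can extend T; shift to build T -> T*F
Action: shift


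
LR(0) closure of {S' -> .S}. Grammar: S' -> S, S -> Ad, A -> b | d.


Start: S' -> .S
For each item with dot before a nonterminal B, add B -> .γ for every B-production
Closure: [S' -> .S, S -> .Ad, A -> .b, A -> .d]


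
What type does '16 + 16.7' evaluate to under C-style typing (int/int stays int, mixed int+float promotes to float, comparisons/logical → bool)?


Operand types: int + float
Rule: mixed int/float promotes to float; int/int stays int
Result type: float


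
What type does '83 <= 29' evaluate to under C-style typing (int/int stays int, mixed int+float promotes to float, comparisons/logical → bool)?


Operand types: int <= int
Rule: comparison yields bool
Result type: bool


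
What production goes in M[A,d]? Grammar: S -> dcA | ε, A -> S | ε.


For [A, d]: 'd' ∈ FIRST(S)
Entry: A -> S


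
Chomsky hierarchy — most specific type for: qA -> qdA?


LHS has context (more than one symbol) and |LHS| ≤ |RHS|
Classification: Type 1 (Context-Sensitive)


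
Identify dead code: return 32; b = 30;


statement follows a return and is unreachable
Dead: 'b = 30'


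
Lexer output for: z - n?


Scan left to right, longest-match per lexeme
Tokens: ID(z), OP(-), ID(n)


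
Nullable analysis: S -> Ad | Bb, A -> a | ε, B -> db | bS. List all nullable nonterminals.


A nonterminal is nullable iff some alternative derives ε (directly, or every symbol in it is nullable)
Nullable: {A}


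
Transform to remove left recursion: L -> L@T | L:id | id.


Left-recursive alternatives: L@T, L:id; non-recursive: id
Introduce L': L -> idL', L' -> @TL' | :idL' | ε


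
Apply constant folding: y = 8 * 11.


8 * 11 = 88 at compile time
Optimized: y = 88


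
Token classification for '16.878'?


Pattern: digits with a decimal point
Type: FLOAT_LITERAL


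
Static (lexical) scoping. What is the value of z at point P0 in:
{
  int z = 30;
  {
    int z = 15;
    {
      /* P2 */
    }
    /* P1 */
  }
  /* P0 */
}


z declared in the same block as P0
z = 30


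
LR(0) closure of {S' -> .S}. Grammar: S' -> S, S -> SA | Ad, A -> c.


Start: S' -> .S
For each item with dot before a nonterminal B, add B -> .γ for every B-production
Closure: [S' -> .S, S -> .SA, S -> .Ad, A -> .c]


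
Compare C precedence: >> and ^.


'>>' is shift (level 8); '^' is bitwise XOR (level 4)
Higher level binds tighter
'>>' has higher precedence than '^'


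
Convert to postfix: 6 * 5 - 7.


Left to right (same or higher precedence on left)
Postfix: 6 5 * 7 -


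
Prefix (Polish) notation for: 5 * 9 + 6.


left-to-right (same/higher precedence on left): tree is (+ (* 5 9) 6)
Prefix: + * 5 9 6


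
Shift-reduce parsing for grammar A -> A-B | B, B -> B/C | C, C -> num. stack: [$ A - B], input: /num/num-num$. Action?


'/' can extend B; shift to build B -> B/C
Action: shift


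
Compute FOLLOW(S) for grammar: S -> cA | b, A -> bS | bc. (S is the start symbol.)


$ ∈ FOLLOW(S). For each A -> αBβ: add FIRST(β)\{ε} to FOLLOW(B); if β nullable, add FOLLOW(A).
FOLLOW(S) = {$}


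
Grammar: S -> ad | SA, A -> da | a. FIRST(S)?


Per alternative of S: FIRST(ad) = {a}; FIRST(SA) = {a}
FIRST(S) = {a}


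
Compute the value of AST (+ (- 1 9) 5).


Evaluate inner: (- 1 9) = -8
Evaluate root: (+ -8 5) = -3
Result: -3


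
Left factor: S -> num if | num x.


Common prefix: 'num'
Factored: S -> num S', S' -> if | x


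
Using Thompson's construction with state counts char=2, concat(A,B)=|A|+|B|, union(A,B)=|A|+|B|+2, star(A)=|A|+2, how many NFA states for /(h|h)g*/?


Syntax tree has 3 char leaf(s), 1 union(s), 1 star(s)
chars contribute 3×2 = 6; each union adds +2; each star adds +2
Total: 6 + 2 + 2 = 10 states


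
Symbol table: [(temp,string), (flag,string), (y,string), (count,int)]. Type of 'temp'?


Lookup 'temp' → type string


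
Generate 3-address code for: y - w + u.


Break into single-operator statements:
t1 = y - w
t2 = t1 + u


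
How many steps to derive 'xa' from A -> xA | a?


Derivation: A => xA => xa
Steps: 2


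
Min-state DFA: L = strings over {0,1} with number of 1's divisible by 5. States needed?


Track (count of 1) mod 5: states 0..4, accept at 0
Minimal DFA: 5 states
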